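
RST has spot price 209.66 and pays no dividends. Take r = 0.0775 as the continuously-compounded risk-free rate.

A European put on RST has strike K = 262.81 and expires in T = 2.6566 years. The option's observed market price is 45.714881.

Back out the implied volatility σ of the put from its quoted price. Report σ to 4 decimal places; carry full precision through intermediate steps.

At σ = 0.3199 the Black–Scholes value reproduces the quote:
σ√T = 0.3199·√2.6566 = 0.521408
d₁ = (ln(S/K) + (r+σ²/2)T) / (σ√T) = (ln(209.66/262.81) + (0.0775+0.3199²/2)·2.6566) / 0.521408 = (-0.225944 + 0.341819) / 0.521408 = 0.222235
d₂ = d₁ − σ√T = 0.222235 − 0.521408 = -0.299172
e^{−rT} = 0.813925
N(−d₁) = 0.412065,  N(−d₂) = 0.617596
V = K·e^{−rT}·N(−d₂) − S·N(−d₁) = 132.108490 − 86.393609 = 45.714881 (the quoted price), and the Black–Scholes price is strictly increasing in σ, so σ is unique

sigma = 0.3199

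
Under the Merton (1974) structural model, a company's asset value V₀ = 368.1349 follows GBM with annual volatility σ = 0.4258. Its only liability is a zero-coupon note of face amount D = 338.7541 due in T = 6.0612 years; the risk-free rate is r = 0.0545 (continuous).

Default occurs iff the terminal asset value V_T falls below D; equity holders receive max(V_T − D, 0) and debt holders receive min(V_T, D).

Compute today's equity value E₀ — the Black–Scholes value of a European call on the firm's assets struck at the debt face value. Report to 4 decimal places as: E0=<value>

Apply the equity-as-call identities (strike 338.7541, horizon 6.0612 years):
d₁ = [ln(V₀/D) + (r + σ²/2)T] / (σ√T)
   = [ln(368.1349/338.7541) + (0.0545 + 0.5·0.4258²)·6.0612] / (0.4258·√6.0612)
   = [0.083175 + 0.879800] / 1.048299 = 0.918608
d₂ = d₁ − σ√T = 0.918608 − 1.048299 = -0.129691
N(d₁) = 0.820850,  N(d₂) = 0.448406,  e^(−rT) = 0.718683
E₀ = V₀·N(d₁) − D·e^(−rT)·N(d₂)
   = 368.1349·0.820850 − 338.7541·0.718683·0.448406 = 193.016057

E0=193.0161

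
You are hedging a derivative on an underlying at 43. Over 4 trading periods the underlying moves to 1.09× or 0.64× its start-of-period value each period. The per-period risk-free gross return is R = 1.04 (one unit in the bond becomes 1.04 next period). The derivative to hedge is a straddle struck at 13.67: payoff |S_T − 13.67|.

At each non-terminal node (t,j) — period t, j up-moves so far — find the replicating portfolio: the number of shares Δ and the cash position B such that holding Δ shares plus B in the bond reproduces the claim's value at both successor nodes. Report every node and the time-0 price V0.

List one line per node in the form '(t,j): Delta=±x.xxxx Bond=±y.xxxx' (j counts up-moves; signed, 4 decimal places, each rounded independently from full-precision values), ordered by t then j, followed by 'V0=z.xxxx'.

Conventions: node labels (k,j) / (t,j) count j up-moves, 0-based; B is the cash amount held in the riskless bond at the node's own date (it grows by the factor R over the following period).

Risk-neutral probability p* = (R−d)/(u−d) = (1.04−0.64)/(1.09−0.64) = 0.8889.
At maturity the claim pays: V(4,0)=6.4558, V(4,1)=1.3833, V(4,2)=7.2558, V(4,3)=21.9692, V(4,4)=47.0280
Node (3,0) S=11.2722: V=(p*·1.3833+(1−p*)·6.4558)/1.04=1.8720; Δ=(1.3833−6.4558)/(12.2867−7.2142)=-1.0000; B=V−Δ·S=13.1442
Node (3,1) S=19.1980: V=(p*·7.2558+(1−p*)·1.3833)/1.04=6.3493; Δ=(7.2558−1.3833)/(20.9258−12.2867)=0.6798; B=V−Δ·S=-6.7006
Node (3,2) S=32.6965: V=(p*·21.9692+(1−p*)·7.2558)/1.04=19.5523; Δ=(21.9692−7.2558)/(35.6392−20.9258)=1.0000; B=V−Δ·S=-13.1442
Node (3,3) S=55.6862: V=(p*·47.0280+(1−p*)·21.9692)/1.04=42.5420; Δ=(47.0280−21.9692)/(60.6980−35.6392)=1.0000; B=V−Δ·S=-13.1442
Node (2,0) S=17.6128: V=(p*·6.3493+(1−p*)·1.8720)/1.04=5.6268; Δ=(6.3493−1.8720)/(19.1980−11.2722)=0.5649; B=V−Δ·S=-4.3227
Node (2,1) S=29.9968: V=(p*·19.5523+(1−p*)·6.3493)/1.04=17.3897; Δ=(19.5523−6.3493)/(32.6965−19.1980)=0.9781; B=V−Δ·S=-11.9503
Node (2,2) S=51.0883: V=(p*·42.5420+(1−p*)·19.5523)/1.04=38.4496; Δ=(42.5420−19.5523)/(55.6862−32.6965)=1.0000; B=V−Δ·S=-12.6387
Node (1,0) S=27.5200: V=(p*·17.3897+(1−p*)·5.6268)/1.04=15.4641; Δ=(17.3897−5.6268)/(29.9968−17.6128)=0.9498; B=V−Δ·S=-10.6757
Node (1,1) S=46.8700: V=(p*·38.4496+(1−p*)·17.3897)/1.04=34.7208; Δ=(38.4496−17.3897)/(51.0883−29.9968)=0.9985; B=V−Δ·S=-12.0790
Node (0,0) S=43.0000: V=(p*·34.7208+(1−p*)·15.4641)/1.04=31.3280; Δ=(34.7208−15.4641)/(46.8700−27.5200)=0.9952; B=V−Δ·S=-11.4645
Verification: the root portfolio costs Δ(0,0)·S0 + B(0,0) = 31.3280, matching V0.

(0,0): Delta=0.9952 Bond=-11.4645
(1,0): Delta=0.9498 Bond=-10.6757
(1,1): Delta=0.9985 Bond=-12.0790
(2,0): Delta=0.5649 Bond=-4.3227
(2,1): Delta=0.9781 Bond=-11.9503
(2,2): Delta=1.0000 Bond=-12.6387
(3,0): Delta=-1.0000 Bond=13.1442
(3,1): Delta=0.6798 Bond=-6.7006
(3,2): Delta=1.0000 Bond=-13.1442
(3,3): Delta=1.0000 Bond=-13.1442
V0=31.3280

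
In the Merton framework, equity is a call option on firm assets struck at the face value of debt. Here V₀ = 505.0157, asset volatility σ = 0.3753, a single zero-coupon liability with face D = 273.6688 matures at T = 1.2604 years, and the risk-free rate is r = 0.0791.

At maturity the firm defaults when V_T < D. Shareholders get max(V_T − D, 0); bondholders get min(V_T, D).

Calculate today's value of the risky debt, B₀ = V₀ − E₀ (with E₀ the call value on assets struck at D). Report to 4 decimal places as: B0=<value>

B0=244.9591

Apply the equity-as-call identities (strike 273.6688, horizon 1.2604 years):
d₁ = [ln(V₀/D) + (r + σ²/2)T] / (σ√T)
   = [ln(505.0157/273.6688) + (0.0791 + 0.5·0.3753²)·1.2604] / (0.3753·√1.2604)
   = [0.612671 + 0.188461] / 0.421340 = 1.901391
d₂ = d₁ − σ√T = 1.901391 − 0.421340 = 1.480051
N(d₁) = 0.971375,  N(d₂) = 0.930570,  e^(−rT) = 0.905111
E₀ = V₀·N(d₁) − D·e^(−rT)·N(d₂)
   = 505.0157·0.971375 − 273.6688·0.905111·0.930570 = 260.056579
B₀ = V₀ − E₀ = 505.0157 − 260.056579 = 244.959121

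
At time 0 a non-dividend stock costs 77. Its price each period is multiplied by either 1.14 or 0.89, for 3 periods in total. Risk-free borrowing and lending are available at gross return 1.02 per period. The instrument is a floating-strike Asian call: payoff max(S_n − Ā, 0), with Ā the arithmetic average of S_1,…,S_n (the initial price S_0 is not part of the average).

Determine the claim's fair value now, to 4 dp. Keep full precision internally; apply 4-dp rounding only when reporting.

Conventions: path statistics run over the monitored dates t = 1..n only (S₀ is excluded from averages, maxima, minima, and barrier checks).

price = 3.9204

No-arbitrage gives p* = (R−d)/(u−d) = 0.5200: enumerate every path, weight its payoff by its p*-probability, and discount by R^3.
Enumerate all 2^3 = 8 price paths (U = up ×1.14, D = down ×0.89); each path with k up-moves has probability p*^k·(1−p*)^(3−k).
DDD: Ā=61.2681, payoff=0.0000, prob=0.110592
UDD: Ā=78.4782, payoff=0.0000, prob=0.119808
DUD: Ā=72.0616, payoff=0.0000, prob=0.119808
UUD: Ā=92.3036, payoff=0.0000, prob=0.129792
DDU: Ā=66.3507, payoff=3.1798, prob=0.119808
UDU: Ā=84.9886, payoff=4.0730, prob=0.129792
DUU: Ā=78.5719, payoff=10.4897, prob=0.129792
UUU: Ā=100.6427, payoff=13.4362, prob=0.140608
Price = Σ prob·payoff / R^3 = 4.160316 / 1.061208 = 3.9204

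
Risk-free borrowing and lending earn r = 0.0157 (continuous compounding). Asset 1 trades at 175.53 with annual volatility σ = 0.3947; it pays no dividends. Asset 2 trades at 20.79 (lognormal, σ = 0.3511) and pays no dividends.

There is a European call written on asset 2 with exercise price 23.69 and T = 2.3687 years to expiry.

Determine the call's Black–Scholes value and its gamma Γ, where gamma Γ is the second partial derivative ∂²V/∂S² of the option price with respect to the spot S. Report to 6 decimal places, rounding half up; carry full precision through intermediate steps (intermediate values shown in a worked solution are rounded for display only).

price = 3.694447
Γ = 0.035344

σ√T = 0.3511·√2.3687 = 0.540363
d₁ = (ln(S/K) + (r+σ²/2)T) / (σ√T) = (ln(20.79/23.69) + (0.0157+0.3511²/2)·2.3687) / 0.540363 = (-0.130581 + 0.183185) / 0.540363 = 0.097349
d₂ = d₁ − σ√T = 0.097349 − 0.540363 = -0.443014
e^{−rT} = 0.963494
N(d₁) = 0.538775,  N(d₂) = 0.328878
Call price V = S·N(d₁) − K·e^{−rT}·N(d₂) = 11.201142 − 7.506695 = 3.694447
φ(d₁) = (1/√(2π))·e^{−d₁²/2} = 0.397056
Γ = φ(d₁) / (S·σ·√T) = 0.035344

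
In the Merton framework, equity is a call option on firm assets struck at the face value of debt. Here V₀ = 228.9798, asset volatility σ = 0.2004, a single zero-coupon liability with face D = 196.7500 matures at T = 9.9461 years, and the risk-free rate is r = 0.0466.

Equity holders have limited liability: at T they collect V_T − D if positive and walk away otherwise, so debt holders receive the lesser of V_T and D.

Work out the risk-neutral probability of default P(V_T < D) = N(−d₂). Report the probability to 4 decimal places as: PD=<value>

Work the structural quantities from V₀ = 228.9798 against face 196.7500:
d₁ = [ln(V₀/D) + (r + σ²/2)T] / (σ√T)
   = [ln(228.9798/196.7500) + (0.0466 + 0.5·0.2004²)·9.9461] / (0.2004·√9.9461)
   = [0.151700 + 0.663207] / 0.632010 = 1.289388
d₂ = d₁ − σ√T = 1.289388 − 0.632010 = 0.657378
risk-neutral PD = N(−d₂) = N(-0.657378) = 0.255469

PD=0.2555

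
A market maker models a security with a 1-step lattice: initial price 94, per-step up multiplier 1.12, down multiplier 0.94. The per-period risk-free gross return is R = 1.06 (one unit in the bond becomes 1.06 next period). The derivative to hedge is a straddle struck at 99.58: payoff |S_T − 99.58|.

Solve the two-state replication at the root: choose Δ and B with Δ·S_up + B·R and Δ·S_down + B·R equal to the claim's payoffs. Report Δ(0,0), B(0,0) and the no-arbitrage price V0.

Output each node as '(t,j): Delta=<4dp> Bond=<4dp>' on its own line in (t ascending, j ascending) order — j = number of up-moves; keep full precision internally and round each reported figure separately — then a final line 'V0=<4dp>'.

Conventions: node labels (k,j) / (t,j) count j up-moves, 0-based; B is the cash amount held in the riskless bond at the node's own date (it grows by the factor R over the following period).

Under the risk-neutral measure, an up-move has probability p* = (R−d)/(u−d) = 0.6667 and values discount at R = 1.06.
Payoffs at expiry: V(1,0)=11.2200, V(1,1)=5.7000
(0,0): S=94.0000. Δ = (V_up−V_dn)/(S_up−S_dn) = (5.7000−11.2200)/(105.2800−88.3600) = -0.3262. V = [p*·5.7000 + (1−p*)·11.2200]/1.06 = 7.1132. B = V − Δ·S = 37.7799.
Sanity check at the root: Δ(0,0)·S0 + B(0,0) reproduces V0 = 7.1132.

(0,0): Delta=-0.3262 Bond=37.7799
V0=7.1132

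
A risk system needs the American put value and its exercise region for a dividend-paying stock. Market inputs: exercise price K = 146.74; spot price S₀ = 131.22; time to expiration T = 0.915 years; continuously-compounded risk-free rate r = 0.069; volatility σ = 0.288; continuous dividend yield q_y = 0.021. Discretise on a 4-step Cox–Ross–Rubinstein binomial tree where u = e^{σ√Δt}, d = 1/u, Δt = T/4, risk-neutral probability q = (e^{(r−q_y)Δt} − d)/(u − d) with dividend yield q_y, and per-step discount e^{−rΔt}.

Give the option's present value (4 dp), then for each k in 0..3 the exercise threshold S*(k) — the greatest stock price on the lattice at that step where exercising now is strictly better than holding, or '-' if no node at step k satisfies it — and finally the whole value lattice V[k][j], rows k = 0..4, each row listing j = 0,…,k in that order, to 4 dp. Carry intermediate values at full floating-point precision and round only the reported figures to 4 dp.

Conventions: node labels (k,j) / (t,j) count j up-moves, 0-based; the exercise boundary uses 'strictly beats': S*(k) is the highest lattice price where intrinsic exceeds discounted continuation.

price = 21.5315
boundary = - - 99.6224 114.3348
tree:
21.5315
32.6509 11.3346
47.1176 19.5302 3.6762
59.9368 32.4052 7.5534 0.0000
71.1065 47.1176 15.5200 0.0000 0.0000

Δt=0.22875, u=1.14768, d=0.87132, q=0.50557, disc=e^(-rΔt)=0.98434
k=4 terminal: V=max(K-S,0) → 71.1065 47.1176 15.5200 0.0000 0.0000
k=3: j=0 S=86.8032 intr=59.9368 cont=58.0549 V=59.9368[EX]; j=1 S=114.3348 intr=32.4052 cont=30.6552 V=32.4052[EX]; j=2 S=150.5988 intr=0.0000 cont=7.5534 V=7.5534[hold]; j=3 S=198.3648 intr=0.0000 cont=0.0000 V=0.0000[hold]  S*(3)=114.3348
k=2: j=0 S=99.6224 intr=47.1176 cont=45.2971 V=47.1176[EX]; j=1 S=131.2200 intr=15.5200 cont=19.5302 V=19.5302[hold]; j=2 S=172.8395 intr=0.0000 cont=3.6762 V=3.6762[hold]  S*(2)=99.6224
k=1: j=0 S=114.3348 intr=32.4052 cont=32.6509 V=32.6509[hold]; j=1 S=150.5988 intr=0.0000 cont=11.3346 V=11.3346[hold]  S*(1)=-
k=0: j=0 S=131.2200 intr=15.5200 cont=21.5315 V=21.5315[hold]  S*(0)=-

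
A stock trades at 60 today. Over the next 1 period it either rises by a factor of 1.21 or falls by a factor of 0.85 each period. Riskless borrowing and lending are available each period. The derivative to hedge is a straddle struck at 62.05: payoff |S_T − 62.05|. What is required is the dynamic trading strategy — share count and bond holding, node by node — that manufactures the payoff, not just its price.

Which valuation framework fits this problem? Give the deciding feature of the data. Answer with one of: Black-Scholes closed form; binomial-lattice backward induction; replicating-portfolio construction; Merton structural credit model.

Key observation: the deliverable is the dynamic trading strategy on the 1-step tree (spot 60, moves 1.21 and 0.85), so the valuation must go through the node-by-node replicating-portfolio solve.

framework: replicating-portfolio construction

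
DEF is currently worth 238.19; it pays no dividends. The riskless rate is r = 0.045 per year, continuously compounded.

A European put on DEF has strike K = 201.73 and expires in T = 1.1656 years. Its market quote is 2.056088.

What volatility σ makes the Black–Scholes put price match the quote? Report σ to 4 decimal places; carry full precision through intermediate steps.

sigma = 0.1660

At σ = 0.1660 the Black–Scholes value reproduces the quote:
σ√T = 0.166·√1.1656 = 0.179219
d₁ = (ln(S/K) + (r+σ²/2)T) / (σ√T) = (ln(238.19/201.73) + (0.045+0.166²/2)·1.1656) / 0.179219 = (0.166139 + 0.068512) / 0.179219 = 1.309296
d₂ = d₁ − σ√T = 1.309296 − 0.179219 = 1.130078
e^{−rT} = 0.948900
N(−d₁) = 0.095217,  N(−d₂) = 0.129222
V = K·e^{−rT}·N(−d₂) − S·N(−d₁) = 24.735822 − 22.679735 = 2.056088 (the observed quote) — the price is monotone increasing in volatility, hence this σ is the only solution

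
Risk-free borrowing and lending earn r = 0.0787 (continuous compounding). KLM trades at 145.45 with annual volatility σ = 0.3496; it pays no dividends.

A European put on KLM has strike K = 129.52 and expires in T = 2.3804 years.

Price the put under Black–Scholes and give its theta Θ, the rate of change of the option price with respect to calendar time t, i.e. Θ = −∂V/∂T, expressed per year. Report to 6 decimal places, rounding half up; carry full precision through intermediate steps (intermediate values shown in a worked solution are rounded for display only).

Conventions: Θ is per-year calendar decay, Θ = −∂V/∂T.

price = 11.853074
Θ = -1.397560

σ√T = 0.3496·√2.3804 = 0.539382
d₁ = (ln(S/K) + (r+σ²/2)T) / (σ√T) = (ln(145.45/129.52) + (0.0787+0.3496²/2)·2.3804) / 0.539382 = (0.115997 + 0.332804) / 0.539382 = 0.832065
d₂ = d₁ − σ√T = 0.832065 − 0.539382 = 0.292683
e^{−rT} = 0.829164
N(−d₁) = 0.202686,  N(−d₂) = 0.384882
Put price V = K·e^{−rT}·N(−d₂) − S·N(−d₁) = 41.333759 − 29.480685 = 11.853074
φ(d₁) = (1/√(2π))·e^{−d₁²/2} = 0.282210
Θ = −S·φ(d₁)·σ/(2√T) + r·K·e^{−rT}·N(−d₂) = −4.650526 + 3.252967 = -1.397560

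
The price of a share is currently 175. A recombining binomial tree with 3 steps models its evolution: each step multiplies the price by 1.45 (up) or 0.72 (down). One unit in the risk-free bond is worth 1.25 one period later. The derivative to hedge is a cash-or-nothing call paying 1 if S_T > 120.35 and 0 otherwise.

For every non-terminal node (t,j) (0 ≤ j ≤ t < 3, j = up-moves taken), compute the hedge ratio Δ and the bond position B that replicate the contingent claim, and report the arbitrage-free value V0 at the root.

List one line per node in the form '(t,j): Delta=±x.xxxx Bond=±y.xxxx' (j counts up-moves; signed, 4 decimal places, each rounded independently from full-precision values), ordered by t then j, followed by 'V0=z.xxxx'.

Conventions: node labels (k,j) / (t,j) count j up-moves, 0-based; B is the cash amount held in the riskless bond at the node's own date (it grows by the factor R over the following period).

Under the risk-neutral measure, an up-move has probability p* = (R−d)/(u−d) = 0.7260 and values discount at R = 1.25.
At maturity the claim pays: V(3,0)=0.0000, V(3,1)=1.0000, V(3,2)=1.0000, V(3,3)=1.0000
Node (2,0) S=90.7200: V=(p*·1.0000+(1−p*)·0.0000)/1.25=0.5808; Δ=(1.0000−0.0000)/(131.5440−65.3184)=0.0151; B=V−Δ·S=-0.7890
Node (2,1) S=182.7000: V=(p*·1.0000+(1−p*)·1.0000)/1.25=0.8000; Δ=(1.0000−1.0000)/(264.9150−131.5440)=0.0000; B=V−Δ·S=0.8000
Node (2,2) S=367.9375: V=(p*·1.0000+(1−p*)·1.0000)/1.25=0.8000; Δ=(1.0000−1.0000)/(533.5094−264.9150)=0.0000; B=V−Δ·S=0.8000
Node (1,0) S=126.0000: V=(p*·0.8000+(1−p*)·0.5808)/1.25=0.5920; Δ=(0.8000−0.5808)/(182.7000−90.7200)=0.0024; B=V−Δ·S=0.2917
Node (1,1) S=253.7500: V=(p*·0.8000+(1−p*)·0.8000)/1.25=0.6400; Δ=(0.8000−0.8000)/(367.9375−182.7000)=0.0000; B=V−Δ·S=0.6400
Node (0,0) S=175.0000: V=(p*·0.6400+(1−p*)·0.5920)/1.25=0.5015; Δ=(0.6400−0.5920)/(253.7500−126.0000)=0.0004; B=V−Δ·S=0.4357
Verification: the root portfolio costs Δ(0,0)·S0 + B(0,0) = 0.5015, matching V0.

(0,0): Delta=0.0004 Bond=0.4357
(1,0): Delta=0.0024 Bond=0.2917
(1,1): Delta=0.0000 Bond=0.6400
(2,0): Delta=0.0151 Bond=-0.7890
(2,1): Delta=0.0000 Bond=0.8000
(2,2): Delta=0.0000 Bond=0.8000
V0=0.5015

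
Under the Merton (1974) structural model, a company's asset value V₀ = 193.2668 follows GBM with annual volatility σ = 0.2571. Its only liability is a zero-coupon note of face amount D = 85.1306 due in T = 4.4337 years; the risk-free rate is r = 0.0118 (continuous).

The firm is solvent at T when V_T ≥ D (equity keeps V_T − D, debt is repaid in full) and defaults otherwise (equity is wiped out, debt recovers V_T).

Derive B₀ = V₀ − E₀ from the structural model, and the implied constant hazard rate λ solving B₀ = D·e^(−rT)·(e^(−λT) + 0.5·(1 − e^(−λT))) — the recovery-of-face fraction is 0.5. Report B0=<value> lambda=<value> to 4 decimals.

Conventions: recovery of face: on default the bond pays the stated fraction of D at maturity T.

B0=79.3007 lambda=0.0085

Work the structural quantities from V₀ = 193.2668 against face 85.1306:
d₁ = [ln(V₀/D) + (r + σ²/2)T] / (σ√T)
   = [ln(193.2668/85.1306) + (0.0118 + 0.5·0.2571²)·4.4337] / (0.2571·√4.4337)
   = [0.819885 + 0.198852] / 0.541359 = 1.881815
d₂ = d₁ − σ√T = 1.881815 − 0.541359 = 1.340457
N(d₁) = 0.970069,  N(d₂) = 0.909952,  e^(−rT) = 0.949027
E₀ = V₀·N(d₁) − D·e^(−rT)·N(d₂)
   = 193.2668·0.970069 − 85.1306·0.949027·0.909952 = 113.966083
B₀ = V₀ − E₀ = 193.2668 − 113.966083 = 79.300717
e^(−λT) = (B₀·e^(rT)/D − 0.5)/(1 − 0.5) = (79.3007·1.053710/85.1306 − 0.5)/0.5 = 0.96310077
λ = −ln(0.96310077)/4.4337 = 0.008480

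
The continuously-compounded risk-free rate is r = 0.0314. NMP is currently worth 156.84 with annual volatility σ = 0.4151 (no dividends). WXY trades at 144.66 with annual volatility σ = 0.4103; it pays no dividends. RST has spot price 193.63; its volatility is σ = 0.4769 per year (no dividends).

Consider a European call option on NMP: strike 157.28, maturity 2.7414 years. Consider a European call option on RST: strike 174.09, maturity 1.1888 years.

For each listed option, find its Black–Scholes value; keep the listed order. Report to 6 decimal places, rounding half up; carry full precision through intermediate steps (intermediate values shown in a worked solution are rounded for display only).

[NMP call K=157.28]
σ√T = 0.4151·√2.7414 = 0.687288
d₁ = (ln(S/K) + (r+σ²/2)T) / (σ√T) = (ln(156.84/157.28) + (0.0314+0.4151²/2)·2.7414) / 0.687288 = (-0.002801 + 0.322263) / 0.687288 = 0.464814
d₂ = d₁ − σ√T = 0.464814 − 0.687288 = -0.222474
e^{−rT} = 0.917521
N(d₁) = 0.678968,  N(d₂) = 0.411972
price = S·N(d₁) − K·e^{−rT}·N(d₂) = 106.489278 − 59.450762 = 47.038515
[RST call K=174.09]
σ√T = 0.4769·√1.1888 = 0.519974
d₁ = (ln(S/K) + (r+σ²/2)T) / (σ√T) = (ln(193.63/174.09) + (0.0314+0.4769²/2)·1.1888) / 0.519974 = (0.106377 + 0.172515) / 0.519974 = 0.536357
d₂ = d₁ − σ√T = 0.536357 − 0.519974 = 0.016383
e^{−rT} = 0.963360
N(d₁) = 0.704144,  N(d₂) = 0.506535
price = S·N(d₁) − K·e^{−rT}·N(d₂) = 136.343395 − 84.951713 = 51.391682

price(NMP call K=157.28) = 47.038515
price(RST call K=174.09) = 51.391682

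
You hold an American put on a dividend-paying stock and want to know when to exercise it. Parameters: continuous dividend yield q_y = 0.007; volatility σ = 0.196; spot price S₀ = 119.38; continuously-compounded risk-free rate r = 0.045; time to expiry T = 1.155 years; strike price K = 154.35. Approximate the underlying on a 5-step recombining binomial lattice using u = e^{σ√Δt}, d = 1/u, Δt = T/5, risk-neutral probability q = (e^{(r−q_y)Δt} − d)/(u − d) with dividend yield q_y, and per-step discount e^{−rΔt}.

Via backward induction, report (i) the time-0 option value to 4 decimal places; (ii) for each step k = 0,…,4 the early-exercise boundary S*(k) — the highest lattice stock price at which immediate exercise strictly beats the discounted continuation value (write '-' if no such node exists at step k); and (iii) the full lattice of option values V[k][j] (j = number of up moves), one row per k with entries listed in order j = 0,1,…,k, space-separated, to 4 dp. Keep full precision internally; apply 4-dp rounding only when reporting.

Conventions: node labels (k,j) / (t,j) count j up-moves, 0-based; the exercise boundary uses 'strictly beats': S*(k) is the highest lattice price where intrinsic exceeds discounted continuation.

price = 34.9700
boundary = 119.3800 108.6476 119.3800 131.1726 119.3800
tree:
34.9700
45.7024 23.5480
55.4700 34.9700 13.6090
64.3595 45.7024 23.1774 5.1608
72.4498 55.4700 34.9700 10.9368 0.0000
79.8127 64.3595 45.7024 23.1774 0.0000 0.0000

Δt=0.23100  u=1.09878  d=0.91010  q=0.52319  discount=0.98966
step 5 (expiry): payoffs max(K−S,0) = 79.8127 64.3595 45.7024 23.1774 0.0000 0.0000
step 4: (k=4,j=0): S=81.9002, K−S=72.4498, hold=70.9859 ⇒ V=72.4498 exercise | (k=4,j=1): S=98.8800, K−S=55.4700, hold=54.0336 ⇒ V=55.4700 exercise | (k=4,j=2): S=119.3800, K−S=34.9700, hold=33.5667 ⇒ V=34.9700 exercise | (k=4,j=3): S=144.1301, K−S=10.2199, hold=10.9368 ⇒ V=10.9368 continue | (k=4,j=4): S=174.0115, K−S=0.0000, hold=0.0000 ⇒ V=0.0000 continue  boundary S*=119.3800
step 3: (k=3,j=0): S=89.9905, K−S=64.3595, hold=62.9087 ⇒ V=64.3595 exercise | (k=3,j=1): S=108.6476, K−S=45.7024, hold=44.2818 ⇒ V=45.7024 exercise | (k=3,j=2): S=131.1726, K−S=23.1774, hold=22.1644 ⇒ V=23.1774 exercise | (k=3,j=3): S=158.3676, K−S=0.0000, hold=5.1608 ⇒ V=5.1608 continue  boundary S*=131.1726
step 2: (k=2,j=0): S=98.8800, K−S=55.4700, hold=54.0336 ⇒ V=55.4700 exercise | (k=2,j=1): S=119.3800, K−S=34.9700, hold=33.5667 ⇒ V=34.9700 exercise | (k=2,j=2): S=144.1301, K−S=10.2199, hold=13.6090 ⇒ V=13.6090 continue  boundary S*=119.3800
step 1: (k=1,j=0): S=108.6476, K−S=45.7024, hold=44.2818 ⇒ V=45.7024 exercise | (k=1,j=1): S=131.1726, K−S=23.1774, hold=23.5480 ⇒ V=23.5480 continue  boundary S*=108.6476
step 0: (k=0,j=0): S=119.3800, K−S=34.9700, hold=33.7586 ⇒ V=34.9700 exercise  boundary S*=119.3800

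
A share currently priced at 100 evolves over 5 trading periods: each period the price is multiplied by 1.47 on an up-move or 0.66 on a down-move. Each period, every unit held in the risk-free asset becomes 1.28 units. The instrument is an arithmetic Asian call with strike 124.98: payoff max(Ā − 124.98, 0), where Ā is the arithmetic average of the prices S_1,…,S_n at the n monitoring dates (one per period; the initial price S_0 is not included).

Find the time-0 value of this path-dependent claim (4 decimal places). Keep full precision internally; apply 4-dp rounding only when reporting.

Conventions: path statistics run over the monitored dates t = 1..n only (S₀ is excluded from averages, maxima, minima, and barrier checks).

No-arbitrage gives p* = (R−d)/(u−d) = 0.7654: enumerate every path, weight its payoff by its p*-probability, and discount by R^5.
Enumerate all 2^5 = 32 price paths (U = up ×1.47, D = down ×0.66); each path with k up-moves has probability p*^k·(1−p*)^(5−k).
DDDDD: Ā=33.9615, payoff=0.0000, prob=0.000710
UDDDD: Ā=75.6416, payoff=0.0000, prob=0.002317
DUDDD: Ā=59.4416, payoff=0.0000, prob=0.002317
UUDDD: Ā=132.3926, payoff=7.4126, prob=0.007562
DDUDD: Ā=48.7496, payoff=0.0000, prob=0.002317
UDUDD: Ā=108.5786, payoff=0.0000, prob=0.007562
DUUDD: Ā=92.3786, payoff=0.0000, prob=0.007562
UUUDD: Ā=205.7524, payoff=80.7724, prob=0.024675
DDDUD: Ā=41.6929, payoff=0.0000, prob=0.002317
UDDUD: Ā=92.8614, payoff=0.0000, prob=0.007562
DUDUD: Ā=76.6614, payoff=0.0000, prob=0.007562
UUDUD: Ā=170.7459, payoff=45.7659, prob=0.024675
DDUUD: Ā=65.9694, payoff=0.0000, prob=0.007562
UDUUD: Ā=146.9319, payoff=21.9519, prob=0.024675
DUUUD: Ā=130.7319, payoff=5.7519, prob=0.024675
UUUUD: Ā=291.1755, payoff=166.1955, prob=0.080518
DDDDU: Ā=37.0354, payoff=0.0000, prob=0.002317
UDDDU: Ā=82.4880, payoff=0.0000, prob=0.007562
DUDDU: Ā=66.2880, payoff=0.0000, prob=0.007562
UUDDU: Ā=147.6415, payoff=22.6615, prob=0.024675
DDUDU: Ā=55.5960, payoff=0.0000, prob=0.007562
UDUDU: Ā=123.8275, payoff=0.0000, prob=0.024675
DUUDU: Ā=107.6275, payoff=0.0000, prob=0.024675
UUUDU: Ā=239.7158, payoff=114.7358, prob=0.080518
DDDUU: Ā=48.5393, payoff=0.0000, prob=0.007562
UDDUU: Ā=108.1103, payoff=0.0000, prob=0.024675
DUDUU: Ā=91.9103, payoff=0.0000, prob=0.024675
UUDUU: Ā=204.7092, payoff=79.7292, prob=0.080518
DDUUU: Ā=81.2183, payoff=0.0000, prob=0.024675
UDUUU: Ā=180.8952, payoff=55.9152, prob=0.080518
DUUUU: Ā=164.6952, payoff=39.7152, prob=0.080518
UUUUU: Ā=366.8212, payoff=241.8412, prob=0.262744
Price = Σ prob·payoff / R^5 = 104.703385 / 3.435974 = 30.4727

price = 30.4727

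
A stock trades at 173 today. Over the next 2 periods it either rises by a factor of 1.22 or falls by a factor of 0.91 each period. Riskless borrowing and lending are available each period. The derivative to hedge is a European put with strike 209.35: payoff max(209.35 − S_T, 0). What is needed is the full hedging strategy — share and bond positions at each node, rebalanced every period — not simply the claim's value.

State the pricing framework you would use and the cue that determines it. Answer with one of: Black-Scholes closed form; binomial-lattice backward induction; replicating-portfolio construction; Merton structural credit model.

framework: replicating-portfolio construction

Key observation: the mandate to exhibit the hedge at every date and state singles out the replicating-portfolio construction on the 2-period tree with factors 1.22 and 0.91 from 173.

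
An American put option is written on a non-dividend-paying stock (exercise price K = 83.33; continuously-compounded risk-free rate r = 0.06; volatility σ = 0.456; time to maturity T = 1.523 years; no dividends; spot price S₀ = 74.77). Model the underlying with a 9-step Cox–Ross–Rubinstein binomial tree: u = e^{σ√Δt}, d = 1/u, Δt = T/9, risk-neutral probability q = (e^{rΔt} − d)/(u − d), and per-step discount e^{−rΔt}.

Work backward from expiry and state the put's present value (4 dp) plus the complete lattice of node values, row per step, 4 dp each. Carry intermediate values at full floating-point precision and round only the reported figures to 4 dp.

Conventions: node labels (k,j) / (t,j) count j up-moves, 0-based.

price = 18.6152
tree:
18.6152
24.9087 12.2004
32.3621 17.3727 6.8627
40.7379 23.9863 10.5852 2.9805
48.0229 31.9499 15.8785 5.0823 0.7694
54.0618 40.7379 23.0120 8.4967 1.4955 0.0000
59.0678 48.0229 31.9499 13.8292 2.9070 0.0000 0.0000
63.2176 54.0618 40.7379 21.6589 5.6505 0.0000 0.0000 0.0000
66.6576 59.0678 48.0229 31.9499 10.9831 0.0000 0.0000 0.0000 0.0000
69.5093 63.2176 54.0618 40.7379 21.3486 0.0000 0.0000 0.0000 0.0000 0.0000

params: Δt=0.16922 u=1.20633 d=0.82896 q=0.48028 e^(-rΔt)=0.98990
t_9 payoffs: 69.5093 63.2176 54.0618 40.7379 21.3486 0.0000 0.0000 0.0000 0.0000 0.0000
k=8: node(8,0) S=16.6724 payoff=66.6576 vs cont=65.8158 → 66.6576 [stop]  node(8,1) S=24.2622 payoff=59.0678 vs cont=58.2260 → 59.0678 [stop]  node(8,2) S=35.3071 payoff=48.0229 vs cont=47.1811 → 48.0229 [stop]  node(8,3) S=51.3801 payoff=31.9499 vs cont=31.1081 → 31.9499 [stop]  node(8,4) S=74.7700 payoff=8.5600 vs cont=10.9831 → 10.9831 [wait]  node(8,5) S=108.8078 payoff=0.0000 vs cont=0.0000 → 0.0000 [wait]  node(8,6) S=158.3407 payoff=0.0000 vs cont=0.0000 → 0.0000 [wait]  node(8,7) S=230.4226 payoff=0.0000 vs cont=0.0000 → 0.0000 [wait]  node(8,8) S=335.3185 payoff=0.0000 vs cont=0.0000 → 0.0000 [wait]
k=7: node(7,0) S=20.1124 payoff=63.2176 vs cont=62.3758 → 63.2176 [stop]  node(7,1) S=29.2682 payoff=54.0618 vs cont=53.2200 → 54.0618 [stop]  node(7,2) S=42.5921 payoff=40.7379 vs cont=39.8962 → 40.7379 [stop]  node(7,3) S=61.9814 payoff=21.3486 vs cont=21.6589 → 21.6589 [wait]  node(7,4) S=90.1973 payoff=0.0000 vs cont=5.6505 → 5.6505 [wait]  node(7,5) S=131.2581 payoff=0.0000 vs cont=0.0000 → 0.0000 [wait]  node(7,6) S=191.0112 payoff=0.0000 vs cont=0.0000 → 0.0000 [wait]  node(7,7) S=277.9658 payoff=0.0000 vs cont=0.0000 → 0.0000 [wait]
k=6: node(6,0) S=24.2622 payoff=59.0678 vs cont=58.2260 → 59.0678 [stop]  node(6,1) S=35.3071 payoff=48.0229 vs cont=47.1811 → 48.0229 [stop]  node(6,2) S=51.3801 payoff=31.9499 vs cont=31.2556 → 31.9499 [stop]  node(6,3) S=74.7700 payoff=8.5600 vs cont=13.8292 → 13.8292 [wait]  node(6,4) S=108.8078 payoff=0.0000 vs cont=2.9070 → 2.9070 [wait]  node(6,5) S=158.3407 payoff=0.0000 vs cont=0.0000 → 0.0000 [wait]  node(6,6) S=230.4226 payoff=0.0000 vs cont=0.0000 → 0.0000 [wait]
k=5: node(5,0) S=29.2682 payoff=54.0618 vs cont=53.2200 → 54.0618 [stop]  node(5,1) S=42.5921 payoff=40.7379 vs cont=39.8962 → 40.7379 [stop]  node(5,2) S=61.9814 payoff=21.3486 vs cont=23.0120 → 23.0120 [wait]  node(5,3) S=90.1973 payoff=0.0000 vs cont=8.4967 → 8.4967 [wait]  node(5,4) S=131.2581 payoff=0.0000 vs cont=1.4955 → 1.4955 [wait]  node(5,5) S=191.0112 payoff=0.0000 vs cont=0.0000 → 0.0000 [wait]
k=4: node(4,0) S=35.3071 payoff=48.0229 vs cont=47.1811 → 48.0229 [stop]  node(4,1) S=51.3801 payoff=31.9499 vs cont=31.8989 → 31.9499 [stop]  node(4,2) S=74.7700 payoff=8.5600 vs cont=15.8785 → 15.8785 [wait]  node(4,3) S=108.8078 payoff=0.0000 vs cont=5.0823 → 5.0823 [wait]  node(4,4) S=158.3407 payoff=0.0000 vs cont=0.7694 → 0.7694 [wait]
k=3: node(3,0) S=42.5921 payoff=40.7379 vs cont=39.8962 → 40.7379 [stop]  node(3,1) S=61.9814 payoff=21.3486 vs cont=23.9863 → 23.9863 [wait]  node(3,2) S=90.1973 payoff=0.0000 vs cont=10.5852 → 10.5852 [wait]  node(3,3) S=131.2581 payoff=0.0000 vs cont=2.9805 → 2.9805 [wait]
k=2: node(2,0) S=51.3801 payoff=31.9499 vs cont=32.3621 → 32.3621 [wait]  node(2,1) S=74.7700 payoff=8.5600 vs cont=17.3727 → 17.3727 [wait]  node(2,2) S=108.8078 payoff=0.0000 vs cont=6.8627 → 6.8627 [wait]
k=1: node(1,0) S=61.9814 payoff=21.3486 vs cont=24.9087 → 24.9087 [wait]  node(1,1) S=90.1973 payoff=0.0000 vs cont=12.2004 → 12.2004 [wait]
k=0: node(0,0) S=74.7700 payoff=8.5600 vs cont=18.6152 → 18.6152 [wait]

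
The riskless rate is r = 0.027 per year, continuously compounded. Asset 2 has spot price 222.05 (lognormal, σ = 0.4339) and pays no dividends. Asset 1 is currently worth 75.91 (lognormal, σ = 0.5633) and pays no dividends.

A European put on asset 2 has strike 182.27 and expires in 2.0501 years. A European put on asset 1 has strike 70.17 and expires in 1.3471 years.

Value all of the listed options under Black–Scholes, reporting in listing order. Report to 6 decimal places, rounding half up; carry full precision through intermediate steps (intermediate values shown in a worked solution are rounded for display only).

price(asset 2 put K=182.27) = 27.094698
price(asset 1 put K=70.17) = 14.545951

[asset 2 put K=182.27]
σ√T = 0.4339·√2.0501 = 0.621265
d₁ = (ln(S/K) + (r+σ²/2)T) / (σ√T) = (ln(222.05/182.27) + (0.027+0.4339²/2)·2.0501) / 0.621265 = (0.197413 + 0.248338) / 0.621265 = 0.717490
d₂ = d₁ − σ√T = 0.717490 − 0.621265 = 0.096224
e^{−rT} = 0.946151
N(−d₁) = 0.236536,  N(−d₂) = 0.461671
price = K·e^{−rT}·N(−d₂) − S·N(−d₁) = 79.617516 − 52.522818 = 27.094698
[asset 1 put K=70.17]
σ√T = 0.5633·√1.3471 = 0.653792
d₁ = (ln(S/K) + (r+σ²/2)T) / (σ√T) = (ln(75.91/70.17) + (0.027+0.5633²/2)·1.3471) / 0.653792 = (0.078628 + 0.250094) / 0.653792 = 0.502792
d₂ = d₁ − σ√T = 0.502792 − 0.653792 = -0.151000
e^{−rT} = 0.964282
N(−d₁) = 0.307555,  N(−d₂) = 0.560012
price = K·e^{−rT}·N(−d₂) − S·N(−d₁) = 37.892476 − 23.346525 = 14.545951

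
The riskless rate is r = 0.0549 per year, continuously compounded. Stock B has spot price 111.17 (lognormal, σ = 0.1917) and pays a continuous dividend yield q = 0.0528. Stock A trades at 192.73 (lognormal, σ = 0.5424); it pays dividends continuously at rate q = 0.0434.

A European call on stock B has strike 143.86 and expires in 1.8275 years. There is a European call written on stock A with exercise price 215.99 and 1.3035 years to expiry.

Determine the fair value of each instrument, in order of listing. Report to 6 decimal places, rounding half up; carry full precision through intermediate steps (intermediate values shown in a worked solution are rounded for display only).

[stock B call K=143.86]
σ√T = 0.1917·√1.8275 = 0.259150
d₁ = (ln(S/K) + (r−q+σ²/2)T) / (σ√T) = (ln(111.17/143.86) + (0.0549−0.0528+0.1917²/2)·1.8275) / 0.259150 = (-0.257780 + 0.037417) / 0.259150 = -0.850331
d₂ = d₁ − σ√T = -0.850331 − 0.259150 = -1.109480
e^{−rT} = 0.904539
e^{−qT} = 0.908017
N(d₁) = 0.197571,  N(d₂) = 0.133611
price = S·e^{−qT}·N(d₁) − K·e^{−rT}·N(d₂) = 19.943622 − 17.386461 = 2.557161
[stock A call K=215.99]
σ√T = 0.5424·√1.3035 = 0.619263
d₁ = (ln(S/K) + (r−q+σ²/2)T) / (σ√T) = (ln(192.73/215.99) + (0.0549−0.0434+0.5424²/2)·1.3035) / 0.619263 = (-0.113942 + 0.206734) / 0.619263 = 0.149842
d₂ = d₁ − σ√T = 0.149842 − 0.619263 = -0.469421
e^{−rT} = 0.930938
e^{−qT} = 0.944999
N(d₁) = 0.559555,  N(d₂) = 0.319384
price = S·e^{−qT}·N(d₁) − K·e^{−rT}·N(d₂) = 101.911595 − 64.219709 = 37.691886

price(stock B call K=143.86) = 2.557161
price(stock A call K=215.99) = 37.691886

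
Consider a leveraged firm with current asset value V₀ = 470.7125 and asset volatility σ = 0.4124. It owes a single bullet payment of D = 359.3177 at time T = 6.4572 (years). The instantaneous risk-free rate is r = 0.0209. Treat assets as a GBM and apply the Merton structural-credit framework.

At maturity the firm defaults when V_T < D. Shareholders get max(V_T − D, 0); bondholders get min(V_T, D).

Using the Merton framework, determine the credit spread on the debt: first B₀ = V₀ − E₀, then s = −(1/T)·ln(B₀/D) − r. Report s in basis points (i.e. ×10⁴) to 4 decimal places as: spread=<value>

spread=514.9284

With assets at 470.7125 and a single debt payment of 359.3177 at 6.4572 years:
d₁ = [ln(V₀/D) + (r + σ²/2)T] / (σ√T)
   = [ln(470.7125/359.3177) + (0.0209 + 0.5·0.4124²)·6.4572] / (0.4124·√6.4572)
   = [0.270041 + 0.684056] / 1.047951 = 0.910440
d₂ = d₁ − σ√T = 0.910440 − 1.047951 = -0.137510
N(d₁) = 0.818705,  N(d₂) = 0.445314,  e^(−rT) = 0.873755
E₀ = V₀·N(d₁) − D·e^(−rT)·N(d₂)
   = 470.7125·0.818705 − 359.3177·0.873755·0.445314 = 245.565860
B₀ = V₀ − E₀ = 470.7125 − 245.565860 = 225.146640
spread = −(1/T)·ln(B₀/D) − r = −(1/6.4572)·ln(225.146640/359.3177) − 0.0209 = 0.05149284
in basis points: 0.05149284 × 10⁴ = 514.9284 bp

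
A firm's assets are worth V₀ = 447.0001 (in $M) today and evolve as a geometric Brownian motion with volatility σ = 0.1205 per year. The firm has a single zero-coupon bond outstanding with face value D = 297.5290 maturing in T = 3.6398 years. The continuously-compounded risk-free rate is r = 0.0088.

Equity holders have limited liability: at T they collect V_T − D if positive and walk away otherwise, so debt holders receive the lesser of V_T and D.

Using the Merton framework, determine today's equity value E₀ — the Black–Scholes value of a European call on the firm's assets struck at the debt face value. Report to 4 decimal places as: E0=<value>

Apply the equity-as-call identities (strike 297.5290, horizon 3.6398 years):
d₁ = [ln(V₀/D) + (r + σ²/2)T] / (σ√T)
   = [ln(447.0001/297.5290) + (0.0088 + 0.5·0.1205²)·3.6398] / (0.1205·√3.6398)
   = [0.407047 + 0.058456] / 0.229893 = 2.024867
d₂ = d₁ − σ√T = 2.024867 − 0.229893 = 1.794974
N(d₁) = 0.978559,  N(d₂) = 0.963671,  e^(−rT) = 0.968477
E₀ = V₀·N(d₁) − D·e^(−rT)·N(d₂)
   = 447.0001·0.978559 − 297.5290·0.968477·0.963671 = 159.734290

E0=159.7343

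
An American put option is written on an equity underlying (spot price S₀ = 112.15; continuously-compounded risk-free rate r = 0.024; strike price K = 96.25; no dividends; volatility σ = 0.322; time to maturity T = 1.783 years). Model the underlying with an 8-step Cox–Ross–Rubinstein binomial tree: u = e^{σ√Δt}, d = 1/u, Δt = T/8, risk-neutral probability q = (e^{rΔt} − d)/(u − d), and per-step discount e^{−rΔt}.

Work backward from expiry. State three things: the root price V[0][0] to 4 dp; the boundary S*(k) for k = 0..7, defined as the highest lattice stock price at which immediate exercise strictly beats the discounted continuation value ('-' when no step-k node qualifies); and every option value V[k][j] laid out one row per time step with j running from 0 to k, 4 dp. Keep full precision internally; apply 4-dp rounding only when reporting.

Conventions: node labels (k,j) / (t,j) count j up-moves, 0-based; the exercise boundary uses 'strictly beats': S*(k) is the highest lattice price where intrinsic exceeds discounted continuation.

Δt=0.22287  u=1.16418  d=0.85898  q=0.47964  discount=0.99467
step 8 (expiry): payoffs max(K−S,0) = 63.0112 51.2012 35.1949 13.5014 0.0000 0.0000 0.0000 0.0000 0.0000
step 7: (k=7,j=0): S=38.6958, K−S=57.5542, hold=57.0407 ⇒ V=57.5542 exercise | (k=7,j=1): S=52.4448, K−S=43.8052, hold=43.2917 ⇒ V=43.8052 exercise | (k=7,j=2): S=71.0790, K−S=25.1710, hold=24.6575 ⇒ V=25.1710 exercise | (k=7,j=3): S=96.3341, K−S=0.0000, hold=6.9881 ⇒ V=6.9881 continue | (k=7,j=4): S=130.5625, K−S=0.0000, hold=0.0000 ⇒ V=0.0000 continue | (k=7,j=5): S=176.9527, K−S=0.0000, hold=0.0000 ⇒ V=0.0000 continue | (k=7,j=6): S=239.8257, K−S=0.0000, hold=0.0000 ⇒ V=0.0000 continue | (k=7,j=7): S=325.0381, K−S=0.0000, hold=0.0000 ⇒ V=0.0000 continue  boundary S*=71.0790
step 6: (k=6,j=0): S=45.0488, K−S=51.2012, hold=50.6877 ⇒ V=51.2012 exercise | (k=6,j=1): S=61.0551, K−S=35.1949, hold=34.6814 ⇒ V=35.1949 exercise | (k=6,j=2): S=82.7486, K−S=13.5014, hold=16.3619 ⇒ V=16.3619 continue | (k=6,j=3): S=112.1500, K−S=0.0000, hold=3.6169 ⇒ V=3.6169 continue | (k=6,j=4): S=151.9980, K−S=0.0000, hold=0.0000 ⇒ V=0.0000 continue | (k=6,j=5): S=206.0044, K−S=0.0000, hold=0.0000 ⇒ V=0.0000 continue | (k=6,j=6): S=279.1998, K−S=0.0000, hold=0.0000 ⇒ V=0.0000 continue  boundary S*=61.0551
step 5: (k=5,j=0): S=52.4448, K−S=43.8052, hold=43.2917 ⇒ V=43.8052 exercise | (k=5,j=1): S=71.0790, K−S=25.1710, hold=26.0222 ⇒ V=26.0222 continue | (k=5,j=2): S=96.3341, K−S=0.0000, hold=10.1942 ⇒ V=10.1942 continue | (k=5,j=3): S=130.5625, K−S=0.0000, hold=1.8720 ⇒ V=1.8720 continue | (k=5,j=4): S=176.9527, K−S=0.0000, hold=0.0000 ⇒ V=0.0000 continue | (k=5,j=5): S=239.8257, K−S=0.0000, hold=0.0000 ⇒ V=0.0000 continue  boundary S*=52.4448
step 4: (k=4,j=0): S=61.0551, K−S=35.1949, hold=35.0875 ⇒ V=35.1949 exercise | (k=4,j=1): S=82.7486, K−S=13.5014, hold=18.3321 ⇒ V=18.3321 continue | (k=4,j=2): S=112.1500, K−S=0.0000, hold=6.1695 ⇒ V=6.1695 continue | (k=4,j=3): S=151.9980, K−S=0.0000, hold=0.9689 ⇒ V=0.9689 continue | (k=4,j=4): S=206.0044, K−S=0.0000, hold=0.0000 ⇒ V=0.0000 continue  boundary S*=61.0551
step 3: (k=3,j=0): S=71.0790, K−S=25.1710, hold=26.9622 ⇒ V=26.9622 continue | (k=3,j=1): S=96.3341, K−S=0.0000, hold=12.4317 ⇒ V=12.4317 continue | (k=3,j=2): S=130.5625, K−S=0.0000, hold=3.6555 ⇒ V=3.6555 continue | (k=3,j=3): S=176.9527, K−S=0.0000, hold=0.5015 ⇒ V=0.5015 continue  boundary S*=-
step 2: (k=2,j=0): S=82.7486, K−S=13.5014, hold=19.8861 ⇒ V=19.8861 continue | (k=2,j=1): S=112.1500, K−S=0.0000, hold=8.1784 ⇒ V=8.1784 continue | (k=2,j=2): S=151.9980, K−S=0.0000, hold=2.1313 ⇒ V=2.1313 continue  boundary S*=-
step 1: (k=1,j=0): S=96.3341, K−S=0.0000, hold=14.1945 ⇒ V=14.1945 continue | (k=1,j=1): S=130.5625, K−S=0.0000, hold=5.2498 ⇒ V=5.2498 continue  boundary S*=-
step 0: (k=0,j=0): S=112.1500, K−S=0.0000, hold=9.8514 ⇒ V=9.8514 continue  boundary S*=-

price = 9.8514
boundary = - - - - 61.0551 52.4448 61.0551 71.0790
tree:
9.8514
14.1945 5.2498
19.8861 8.1784 2.1313
26.9622 12.4317 3.6555 0.5015
35.1949 18.3321 6.1695 0.9689 0.0000
43.8052 26.0222 10.1942 1.8720 0.0000 0.0000
51.2012 35.1949 16.3619 3.6169 0.0000 0.0000 0.0000
57.5542 43.8052 25.1710 6.9881 0.0000 0.0000 0.0000 0.0000
63.0112 51.2012 35.1949 13.5014 0.0000 0.0000 0.0000 0.0000 0.0000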